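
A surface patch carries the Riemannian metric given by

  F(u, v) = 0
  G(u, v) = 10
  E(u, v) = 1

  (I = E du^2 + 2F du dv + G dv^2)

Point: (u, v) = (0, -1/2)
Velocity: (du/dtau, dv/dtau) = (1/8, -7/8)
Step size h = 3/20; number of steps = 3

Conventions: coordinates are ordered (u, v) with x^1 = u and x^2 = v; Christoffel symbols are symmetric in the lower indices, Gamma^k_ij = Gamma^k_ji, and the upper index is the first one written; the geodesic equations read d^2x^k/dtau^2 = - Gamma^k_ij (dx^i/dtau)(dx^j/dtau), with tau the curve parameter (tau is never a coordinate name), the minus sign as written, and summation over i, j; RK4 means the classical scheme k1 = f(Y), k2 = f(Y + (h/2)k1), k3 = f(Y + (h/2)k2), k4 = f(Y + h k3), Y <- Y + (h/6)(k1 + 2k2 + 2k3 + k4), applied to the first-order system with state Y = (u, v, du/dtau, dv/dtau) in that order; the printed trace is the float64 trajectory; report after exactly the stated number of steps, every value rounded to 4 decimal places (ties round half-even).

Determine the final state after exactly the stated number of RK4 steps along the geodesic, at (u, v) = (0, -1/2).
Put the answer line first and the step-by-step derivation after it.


Answer: u = 0.0562, v = -0.8937, du/dtau = 0.1250, dv/dtau = -0.8750

f(Y) = (du/dtau, dv/dtau, -Gamma^u_ij Y'^i Y'^j, -Gamma^v_ij Y'^i Y'^j) with the Gammas evaluated at the stage position; h = 0.150000; intermediate values shown to 6 dp
step 0: u = 0.0000, v = -0.5000, du/dtau = 0.1250, dv/dtau = -0.8750
step 1:
  k1: at (u, v) = (0.000000, -0.500000), (du/dtau, dv/dtau) = (0.125000, -0.875000); Gamma_uuu = 0.000000, Gamma_uuv = 0.000000, Gamma_uvv = 0.000000, Gamma_vuu = 0.000000, Gamma_vuv = 0.000000, Gamma_vvv = 0.000000; k1 = (0.125000, -0.875000, 0.000000, 0.000000)
  k2: at (u, v) = (0.009375, -0.565625), (du/dtau, dv/dtau) = (0.125000, -0.875000); Gamma_uuu = 0.000000, Gamma_uuv = 0.000000, Gamma_uvv = 0.000000, Gamma_vuu = 0.000000, Gamma_vuv = 0.000000, Gamma_vvv = 0.000000; k2 = (0.125000, -0.875000, 0.000000, 0.000000)
  k3: at (u, v) = (0.009375, -0.565625), (du/dtau, dv/dtau) = (0.125000, -0.875000); Gamma_uuu = 0.000000, Gamma_uuv = 0.000000, Gamma_uvv = 0.000000, Gamma_vuu = 0.000000, Gamma_vuv = 0.000000, Gamma_vvv = 0.000000; k3 = (0.125000, -0.875000, 0.000000, 0.000000)
  k4: at (u, v) = (0.018750, -0.631250), (du/dtau, dv/dtau) = (0.125000, -0.875000); Gamma_uuu = 0.000000, Gamma_uuv = 0.000000, Gamma_uvv = 0.000000, Gamma_vuu = 0.000000, Gamma_vuv = 0.000000, Gamma_vvv = 0.000000; k4 = (0.125000, -0.875000, 0.000000, 0.000000)
  Y <- Y + (h/6)(k1 + 2k2 + 2k3 + k4): u = 0.0187, v = -0.6312, du/dtau = 0.1250, dv/dtau = -0.8750
step 2:
  k1: at (u, v) = (0.018750, -0.631250), (du/dtau, dv/dtau) = (0.125000, -0.875000); Gamma_uuu = 0.000000, Gamma_uuv = 0.000000, Gamma_uvv = 0.000000, Gamma_vuu = 0.000000, Gamma_vuv = 0.000000, Gamma_vvv = 0.000000; k1 = (0.125000, -0.875000, 0.000000, 0.000000)
  k2: at (u, v) = (0.028125, -0.696875), (du/dtau, dv/dtau) = (0.125000, -0.875000); Gamma_uuu = 0.000000, Gamma_uuv = 0.000000, Gamma_uvv = 0.000000, Gamma_vuu = 0.000000, Gamma_vuv = 0.000000, Gamma_vvv = 0.000000; k2 = (0.125000, -0.875000, 0.000000, 0.000000)
  k3: at (u, v) = (0.028125, -0.696875), (du/dtau, dv/dtau) = (0.125000, -0.875000); Gamma_uuu = 0.000000, Gamma_uuv = 0.000000, Gamma_uvv = 0.000000, Gamma_vuu = 0.000000, Gamma_vuv = 0.000000, Gamma_vvv = 0.000000; k3 = (0.125000, -0.875000, 0.000000, 0.000000)
  k4: at (u, v) = (0.037500, -0.762500), (du/dtau, dv/dtau) = (0.125000, -0.875000); Gamma_uuu = 0.000000, Gamma_uuv = 0.000000, Gamma_uvv = 0.000000, Gamma_vuu = 0.000000, Gamma_vuv = 0.000000, Gamma_vvv = 0.000000; k4 = (0.125000, -0.875000, 0.000000, 0.000000)
  Y <- Y + (h/6)(k1 + 2k2 + 2k3 + k4): u = 0.0375, v = -0.7625, du/dtau = 0.1250, dv/dtau = -0.8750
step 3:
  k1: at (u, v) = (0.037500, -0.762500), (du/dtau, dv/dtau) = (0.125000, -0.875000); Gamma_uuu = 0.000000, Gamma_uuv = 0.000000, Gamma_uvv = 0.000000, Gamma_vuu = 0.000000, Gamma_vuv = 0.000000, Gamma_vvv = 0.000000; k1 = (0.125000, -0.875000, 0.000000, 0.000000)
  k2: at (u, v) = (0.046875, -0.828125), (du/dtau, dv/dtau) = (0.125000, -0.875000); Gamma_uuu = 0.000000, Gamma_uuv = 0.000000, Gamma_uvv = 0.000000, Gamma_vuu = 0.000000, Gamma_vuv = 0.000000, Gamma_vvv = 0.000000; k2 = (0.125000, -0.875000, 0.000000, 0.000000)
  k3: at (u, v) = (0.046875, -0.828125), (du/dtau, dv/dtau) = (0.125000, -0.875000); Gamma_uuu = 0.000000, Gamma_uuv = 0.000000, Gamma_uvv = 0.000000, Gamma_vuu = 0.000000, Gamma_vuv = 0.000000, Gamma_vvv = 0.000000; k3 = (0.125000, -0.875000, 0.000000, 0.000000)
  k4: at (u, v) = (0.056250, -0.893750), (du/dtau, dv/dtau) = (0.125000, -0.875000); Gamma_uuu = 0.000000, Gamma_uuv = 0.000000, Gamma_uvv = 0.000000, Gamma_vuu = 0.000000, Gamma_vuv = 0.000000, Gamma_vvv = 0.000000; k4 = (0.125000, -0.875000, 0.000000, 0.000000)
  Y <- Y + (h/6)(k1 + 2k2 + 2k3 + k4): u = 0.0562, v = -0.8937, du/dtau = 0.1250, dv/dtau = -0.8750


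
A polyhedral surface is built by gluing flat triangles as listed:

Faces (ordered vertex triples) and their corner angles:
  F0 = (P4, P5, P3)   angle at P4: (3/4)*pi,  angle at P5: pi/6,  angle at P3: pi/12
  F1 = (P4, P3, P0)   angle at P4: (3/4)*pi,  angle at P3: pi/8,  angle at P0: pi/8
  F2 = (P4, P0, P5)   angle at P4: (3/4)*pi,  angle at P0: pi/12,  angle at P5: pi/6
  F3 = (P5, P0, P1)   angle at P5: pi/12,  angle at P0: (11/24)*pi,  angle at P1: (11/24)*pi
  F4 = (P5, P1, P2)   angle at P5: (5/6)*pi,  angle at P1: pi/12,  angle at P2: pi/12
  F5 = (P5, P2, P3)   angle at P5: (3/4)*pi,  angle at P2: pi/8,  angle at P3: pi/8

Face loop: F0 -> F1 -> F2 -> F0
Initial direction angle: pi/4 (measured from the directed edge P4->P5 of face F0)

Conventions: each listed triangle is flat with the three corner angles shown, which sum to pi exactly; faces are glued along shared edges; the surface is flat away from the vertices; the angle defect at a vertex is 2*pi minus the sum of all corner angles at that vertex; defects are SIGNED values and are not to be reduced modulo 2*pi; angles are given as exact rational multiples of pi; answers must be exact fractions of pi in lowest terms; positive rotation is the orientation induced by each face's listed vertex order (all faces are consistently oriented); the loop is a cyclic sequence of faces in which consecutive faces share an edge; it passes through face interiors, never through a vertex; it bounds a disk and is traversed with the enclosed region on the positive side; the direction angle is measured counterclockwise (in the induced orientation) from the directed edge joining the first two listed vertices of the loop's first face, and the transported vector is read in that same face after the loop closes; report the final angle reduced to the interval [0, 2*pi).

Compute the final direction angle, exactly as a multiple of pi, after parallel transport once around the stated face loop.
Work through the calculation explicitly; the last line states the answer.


enclosed vertex P4: corner angles sum to (9/4)*pi, defect = 2*pi - (9/4)*pi = -pi/4
by Gauss-Bonnet the loop rotates the vector by the enclosed defect sum (positive orientation, mod 2*pi)
final angle = pi/4 - pi/4 = 0 (mod 2*pi)

Answer: final direction angle = 0


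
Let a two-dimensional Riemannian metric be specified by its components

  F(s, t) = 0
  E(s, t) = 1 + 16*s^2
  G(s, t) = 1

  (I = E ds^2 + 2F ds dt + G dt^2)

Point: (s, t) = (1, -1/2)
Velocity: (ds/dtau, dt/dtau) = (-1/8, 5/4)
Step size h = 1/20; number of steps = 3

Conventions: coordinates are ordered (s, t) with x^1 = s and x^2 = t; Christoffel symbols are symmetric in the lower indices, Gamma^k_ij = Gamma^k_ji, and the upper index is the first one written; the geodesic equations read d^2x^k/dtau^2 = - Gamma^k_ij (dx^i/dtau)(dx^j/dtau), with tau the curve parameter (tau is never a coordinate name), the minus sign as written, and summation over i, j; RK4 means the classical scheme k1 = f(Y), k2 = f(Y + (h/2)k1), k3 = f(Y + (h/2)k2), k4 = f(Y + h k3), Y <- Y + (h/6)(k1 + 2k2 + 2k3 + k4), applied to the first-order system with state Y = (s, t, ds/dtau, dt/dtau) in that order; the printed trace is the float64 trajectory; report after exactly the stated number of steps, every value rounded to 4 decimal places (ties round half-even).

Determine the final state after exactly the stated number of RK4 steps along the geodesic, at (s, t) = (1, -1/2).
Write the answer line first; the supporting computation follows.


Answer: s = 0.9811, t = -0.3125, ds/dtau = -0.1273, dt/dtau = 1.2500

f(Y) = (ds/dtau, dt/dtau, -Gamma^s_ij Y'^i Y'^j, -Gamma^t_ij Y'^i Y'^j) with the Gammas evaluated at the stage position; h = 0.050000; intermediate values shown to 6 dp
step 0: s = 1.0000, t = -0.5000, ds/dtau = -0.1250, dt/dtau = 1.2500
step 1:
  k1: at (s, t) = (1.000000, -0.500000), (ds/dtau, dt/dtau) = (-0.125000, 1.250000); Gamma_sss = 0.941176, Gamma_sst = 0.000000, Gamma_stt = 0.000000, Gamma_tss = 0.000000, Gamma_tst = 0.000000, Gamma_ttt = 0.000000; k1 = (-0.125000, 1.250000, -0.014706, 0.000000)
  k2: at (s, t) = (0.996875, -0.468750), (ds/dtau, dt/dtau) = (-0.125368, 1.250000); Gamma_sss = 0.943778, Gamma_sst = 0.000000, Gamma_stt = 0.000000, Gamma_tss = 0.000000, Gamma_tst = 0.000000, Gamma_ttt = 0.000000; k2 = (-0.125368, 1.250000, -0.014833, 0.000000)
  k3: at (s, t) = (0.996866, -0.468750), (ds/dtau, dt/dtau) = (-0.125371, 1.250000); Gamma_sss = 0.943786, Gamma_sst = 0.000000, Gamma_stt = 0.000000, Gamma_tss = 0.000000, Gamma_tst = 0.000000, Gamma_ttt = 0.000000; k3 = (-0.125371, 1.250000, -0.014834, 0.000000)
  k4: at (s, t) = (0.993731, -0.437500), (ds/dtau, dt/dtau) = (-0.125742, 1.250000); Gamma_sss = 0.946409, Gamma_sst = 0.000000, Gamma_stt = 0.000000, Gamma_tss = 0.000000, Gamma_tst = 0.000000, Gamma_ttt = 0.000000; k4 = (-0.125742, 1.250000, -0.014964, 0.000000)
  Y <- Y + (h/6)(k1 + 2k2 + 2k3 + k4): s = 0.9937, t = -0.4375, ds/dtau = -0.1257, dt/dtau = 1.2500
step 2:
  k1: at (s, t) = (0.993732, -0.437500), (ds/dtau, dt/dtau) = (-0.125742, 1.250000); Gamma_sss = 0.946409, Gamma_sst = 0.000000, Gamma_stt = 0.000000, Gamma_tss = 0.000000, Gamma_tst = 0.000000, Gamma_ttt = 0.000000; k1 = (-0.125742, 1.250000, -0.014964, 0.000000)
  k2: at (s, t) = (0.990588, -0.406250), (ds/dtau, dt/dtau) = (-0.126116, 1.250000); Gamma_sss = 0.949053, Gamma_sst = 0.000000, Gamma_stt = 0.000000, Gamma_tss = 0.000000, Gamma_tst = 0.000000, Gamma_ttt = 0.000000; k2 = (-0.126116, 1.250000, -0.015095, 0.000000)
  k3: at (s, t) = (0.990579, -0.406250), (ds/dtau, dt/dtau) = (-0.126119, 1.250000); Gamma_sss = 0.949061, Gamma_sst = 0.000000, Gamma_stt = 0.000000, Gamma_tss = 0.000000, Gamma_tst = 0.000000, Gamma_ttt = 0.000000; k3 = (-0.126119, 1.250000, -0.015096, 0.000000)
  k4: at (s, t) = (0.987426, -0.375000), (ds/dtau, dt/dtau) = (-0.126496, 1.250000); Gamma_sss = 0.951727, Gamma_sst = 0.000000, Gamma_stt = 0.000000, Gamma_tss = 0.000000, Gamma_tst = 0.000000, Gamma_ttt = 0.000000; k4 = (-0.126496, 1.250000, -0.015229, 0.000000)
  Y <- Y + (h/6)(k1 + 2k2 + 2k3 + k4): s = 0.9874, t = -0.3750, ds/dtau = -0.1265, dt/dtau = 1.2500
step 3:
  k1: at (s, t) = (0.987426, -0.375000), (ds/dtau, dt/dtau) = (-0.126496, 1.250000); Gamma_sss = 0.951727, Gamma_sst = 0.000000, Gamma_stt = 0.000000, Gamma_tss = 0.000000, Gamma_tst = 0.000000, Gamma_ttt = 0.000000; k1 = (-0.126496, 1.250000, -0.015229, 0.000000)
  k2: at (s, t) = (0.984263, -0.343750), (ds/dtau, dt/dtau) = (-0.126877, 1.250000); Gamma_sss = 0.954415, Gamma_sst = 0.000000, Gamma_stt = 0.000000, Gamma_tss = 0.000000, Gamma_tst = 0.000000, Gamma_ttt = 0.000000; k2 = (-0.126877, 1.250000, -0.015364, 0.000000)
  k3: at (s, t) = (0.984254, -0.343750), (ds/dtau, dt/dtau) = (-0.126881, 1.250000); Gamma_sss = 0.954423, Gamma_sst = 0.000000, Gamma_stt = 0.000000, Gamma_tss = 0.000000, Gamma_tst = 0.000000, Gamma_ttt = 0.000000; k3 = (-0.126881, 1.250000, -0.015365, 0.000000)
  k4: at (s, t) = (0.981082, -0.312500), (ds/dtau, dt/dtau) = (-0.127265, 1.250000); Gamma_sss = 0.957133, Gamma_sst = 0.000000, Gamma_stt = 0.000000, Gamma_tss = 0.000000, Gamma_tst = 0.000000, Gamma_ttt = 0.000000; k4 = (-0.127265, 1.250000, -0.015502, 0.000000)
  Y <- Y + (h/6)(k1 + 2k2 + 2k3 + k4): s = 0.9811, t = -0.3125, ds/dtau = -0.1273, dt/dtau = 1.2500


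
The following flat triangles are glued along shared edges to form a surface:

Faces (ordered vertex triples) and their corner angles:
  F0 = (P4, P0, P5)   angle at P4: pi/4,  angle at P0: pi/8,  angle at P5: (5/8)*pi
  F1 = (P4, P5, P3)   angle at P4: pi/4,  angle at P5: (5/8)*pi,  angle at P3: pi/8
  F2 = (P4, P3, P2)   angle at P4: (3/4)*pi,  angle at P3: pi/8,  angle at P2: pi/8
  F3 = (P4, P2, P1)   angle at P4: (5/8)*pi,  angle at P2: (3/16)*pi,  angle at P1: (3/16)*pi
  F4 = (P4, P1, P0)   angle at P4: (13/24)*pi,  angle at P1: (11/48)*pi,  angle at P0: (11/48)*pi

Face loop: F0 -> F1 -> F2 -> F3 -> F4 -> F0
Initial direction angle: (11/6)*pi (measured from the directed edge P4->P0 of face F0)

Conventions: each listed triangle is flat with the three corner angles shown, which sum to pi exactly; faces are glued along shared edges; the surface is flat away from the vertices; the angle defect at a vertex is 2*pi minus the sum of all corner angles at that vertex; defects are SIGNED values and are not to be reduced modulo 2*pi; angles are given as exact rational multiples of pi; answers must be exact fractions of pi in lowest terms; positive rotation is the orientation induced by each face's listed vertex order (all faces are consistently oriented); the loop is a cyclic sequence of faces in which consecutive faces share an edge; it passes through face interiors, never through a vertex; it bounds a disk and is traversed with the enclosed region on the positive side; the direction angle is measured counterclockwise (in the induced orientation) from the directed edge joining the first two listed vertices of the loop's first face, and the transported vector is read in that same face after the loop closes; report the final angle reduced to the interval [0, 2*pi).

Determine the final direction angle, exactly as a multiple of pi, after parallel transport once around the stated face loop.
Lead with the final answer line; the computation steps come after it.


Answer: final direction angle = (17/12)*pi

enclosed vertex P4: corner angles sum to (29/12)*pi, defect = 2*pi - (29/12)*pi = (-5/12)*pi
the rotation equals the total enclosed defect, so the final angle is initial + defects (mod 2*pi)
final angle = (11/6)*pi - (5/12)*pi = (17/12)*pi (mod 2*pi)


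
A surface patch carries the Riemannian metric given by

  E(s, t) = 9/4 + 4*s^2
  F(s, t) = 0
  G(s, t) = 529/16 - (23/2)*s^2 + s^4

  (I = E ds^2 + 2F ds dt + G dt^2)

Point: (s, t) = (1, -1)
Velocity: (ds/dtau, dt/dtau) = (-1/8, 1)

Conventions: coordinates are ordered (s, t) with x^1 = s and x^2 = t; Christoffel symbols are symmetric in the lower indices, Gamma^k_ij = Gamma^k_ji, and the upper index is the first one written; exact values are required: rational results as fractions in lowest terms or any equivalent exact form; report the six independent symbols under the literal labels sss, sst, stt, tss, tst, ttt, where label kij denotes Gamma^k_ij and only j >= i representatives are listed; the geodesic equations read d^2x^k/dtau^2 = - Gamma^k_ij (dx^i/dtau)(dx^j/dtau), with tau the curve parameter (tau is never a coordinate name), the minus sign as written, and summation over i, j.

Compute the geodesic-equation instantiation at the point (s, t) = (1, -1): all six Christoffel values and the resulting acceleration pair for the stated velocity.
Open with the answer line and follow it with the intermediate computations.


Answer: Gamma_sss = 16/25, Gamma_sst = 0, Gamma_stt = 38/25, Gamma_tss = 0, Gamma_tst = -8/19, Gamma_ttt = 0; accelerations (d^2s/dtau^2, d^2t/dtau^2) = (-153/100, -2/19)

E = 25/4, F = 0, G = 361/16 at the point
E_s = 8, E_t = 0, F_s = 0, F_t = 0, G_s = -19, G_t = 0
EG - F^2 = 9025/64;  g^inv = (64/9025) * [[361/16, 0], [0, 25/4]]
first-kind symbols [ij,l] = (1/2)(d_i g_jl + d_j g_il - d_l g_ij): [ss,s] = E_s/2 = 4, [ss,t] = F_s - E_t/2 = 0, [st,s] = E_t/2 = 0, [st,t] = G_s/2 = -19/2, [tt,s] = F_t - G_s/2 = 19/2, [tt,t] = G_t/2 = 0
Gamma^s_ij = (G*[ij,s] - F*[ij,t])/(EG - F^2), Gamma^t_ij = (E*[ij,t] - F*[ij,s])/(EG - F^2)
Gamma_sss = 16/25, Gamma_sst = 0, Gamma_stt = 38/25, Gamma_tss = 0, Gamma_tst = -8/19, Gamma_ttt = 0
d^2s/dtau^2 = -(Gamma_sss*(-1/8)^2 + 2*Gamma_sst*(-1/8)*(1) + Gamma_stt*(1)^2) = -153/100
d^2t/dtau^2 = -(Gamma_tss*(-1/8)^2 + 2*Gamma_tst*(-1/8)*(1) + Gamma_ttt*(1)^2) = -2/19


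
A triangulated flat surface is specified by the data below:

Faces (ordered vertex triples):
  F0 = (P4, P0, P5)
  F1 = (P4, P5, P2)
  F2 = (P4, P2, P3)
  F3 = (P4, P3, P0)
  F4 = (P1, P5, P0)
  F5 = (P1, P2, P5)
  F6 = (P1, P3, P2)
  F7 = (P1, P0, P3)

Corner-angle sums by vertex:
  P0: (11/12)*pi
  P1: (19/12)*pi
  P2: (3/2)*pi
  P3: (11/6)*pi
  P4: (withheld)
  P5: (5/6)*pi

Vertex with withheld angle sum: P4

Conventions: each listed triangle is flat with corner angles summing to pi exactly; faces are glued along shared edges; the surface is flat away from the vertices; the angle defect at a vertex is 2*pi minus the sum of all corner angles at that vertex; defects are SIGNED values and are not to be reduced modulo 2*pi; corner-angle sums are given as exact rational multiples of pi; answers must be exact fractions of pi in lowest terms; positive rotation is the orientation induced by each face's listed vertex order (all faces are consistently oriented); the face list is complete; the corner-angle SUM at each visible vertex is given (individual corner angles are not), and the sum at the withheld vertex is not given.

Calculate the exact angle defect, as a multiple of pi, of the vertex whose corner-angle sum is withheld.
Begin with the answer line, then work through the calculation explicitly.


Answer: defect(P4) = (2/3)*pi

V = 6, E = 12, F = 8; chi = V - E + F = 2
Gauss-Bonnet: total defect = 2*pi*chi = 4*pi; visible defects sum to (10/3)*pi


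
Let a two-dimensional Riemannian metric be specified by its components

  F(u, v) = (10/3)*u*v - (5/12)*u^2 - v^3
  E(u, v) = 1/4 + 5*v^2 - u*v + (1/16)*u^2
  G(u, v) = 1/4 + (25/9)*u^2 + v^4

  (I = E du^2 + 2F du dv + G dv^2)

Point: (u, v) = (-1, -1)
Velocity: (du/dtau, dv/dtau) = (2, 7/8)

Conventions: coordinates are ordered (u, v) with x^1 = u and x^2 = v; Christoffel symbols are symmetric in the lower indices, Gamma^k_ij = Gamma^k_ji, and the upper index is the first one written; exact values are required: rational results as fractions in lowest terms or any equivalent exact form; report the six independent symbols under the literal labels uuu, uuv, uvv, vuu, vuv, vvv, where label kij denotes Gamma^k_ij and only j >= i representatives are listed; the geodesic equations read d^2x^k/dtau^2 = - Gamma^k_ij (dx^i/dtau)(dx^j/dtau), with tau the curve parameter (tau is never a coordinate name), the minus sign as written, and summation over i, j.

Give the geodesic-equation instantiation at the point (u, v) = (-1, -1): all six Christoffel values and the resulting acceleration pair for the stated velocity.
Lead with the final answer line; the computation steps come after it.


Answer: Gamma_uuu = -3497/1169, Gamma_uuv = -12520/3507, Gamma_uvv = -33632/10521, Gamma_vuu = 3981/1169, Gamma_vuv = 3252/1169, Gamma_vvv = 9160/3507; accelerations (d^2u/dtau^2, d^2v/dtau^2) = (566203/21042, -711449/28056)

E = 69/16, F = 47/12, G = 145/36 at the point
E_u = 7/8, E_v = -9, F_u = -5/2, F_v = -19/3, G_u = -50/9, G_v = -4
EG - F^2 = 1169/576;  g^inv = (576/1169) * [[145/36, -47/12], [-47/12, 69/16]]
first-kind symbols [ij,l] = (1/2)(d_i g_jl + d_j g_il - d_l g_ij): [uu,u] = E_u/2 = 7/16, [uu,v] = F_u - E_v/2 = 2, [uv,u] = E_v/2 = -9/2, [uv,v] = G_u/2 = -25/9, [vv,u] = F_v - G_u/2 = -32/9, [vv,v] = G_v/2 = -2
Gamma^u_ij = (G*[ij,u] - F*[ij,v])/(EG - F^2), Gamma^v_ij = (E*[ij,v] - F*[ij,u])/(EG - F^2)
Gamma_uuu = -3497/1169, Gamma_uuv = -12520/3507, Gamma_uvv = -33632/10521, Gamma_vuu = 3981/1169, Gamma_vuv = 3252/1169, Gamma_vvv = 9160/3507
d^2u/dtau^2 = -(Gamma_uuu*(2)^2 + 2*Gamma_uuv*(2)*(7/8) + Gamma_uvv*(7/8)^2) = 566203/21042
d^2v/dtau^2 = -(Gamma_vuu*(2)^2 + 2*Gamma_vuv*(2)*(7/8) + Gamma_vvv*(7/8)^2) = -711449/28056


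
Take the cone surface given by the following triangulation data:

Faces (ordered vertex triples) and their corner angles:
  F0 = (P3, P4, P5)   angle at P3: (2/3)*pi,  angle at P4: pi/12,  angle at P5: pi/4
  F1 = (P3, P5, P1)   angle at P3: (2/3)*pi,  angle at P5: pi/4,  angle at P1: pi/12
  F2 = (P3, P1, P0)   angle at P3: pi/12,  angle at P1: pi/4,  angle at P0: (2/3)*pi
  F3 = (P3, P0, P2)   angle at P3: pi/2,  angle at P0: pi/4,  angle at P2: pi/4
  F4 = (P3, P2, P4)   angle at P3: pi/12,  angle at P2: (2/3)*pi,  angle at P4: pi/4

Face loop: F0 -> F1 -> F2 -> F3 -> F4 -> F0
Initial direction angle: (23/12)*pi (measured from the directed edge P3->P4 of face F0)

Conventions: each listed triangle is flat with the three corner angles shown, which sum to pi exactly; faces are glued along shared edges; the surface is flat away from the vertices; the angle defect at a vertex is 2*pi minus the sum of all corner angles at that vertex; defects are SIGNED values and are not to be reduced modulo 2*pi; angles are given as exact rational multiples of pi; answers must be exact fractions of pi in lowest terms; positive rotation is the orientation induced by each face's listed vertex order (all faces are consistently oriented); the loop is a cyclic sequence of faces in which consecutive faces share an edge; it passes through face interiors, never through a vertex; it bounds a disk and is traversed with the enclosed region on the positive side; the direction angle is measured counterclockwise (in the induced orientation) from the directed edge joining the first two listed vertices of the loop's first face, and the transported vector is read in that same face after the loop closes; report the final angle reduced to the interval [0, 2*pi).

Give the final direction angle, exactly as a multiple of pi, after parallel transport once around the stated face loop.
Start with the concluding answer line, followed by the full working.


Answer: final direction angle = (23/12)*pi

enclosed vertex P3: corner angles sum to 2*pi, defect = 2*pi - 2*pi = 0
adding the enclosed defects to the starting angle (mod 2*pi, induced orientation) gives the holonomy
final angle = (23/12)*pi + 0 = (23/12)*pi (mod 2*pi)


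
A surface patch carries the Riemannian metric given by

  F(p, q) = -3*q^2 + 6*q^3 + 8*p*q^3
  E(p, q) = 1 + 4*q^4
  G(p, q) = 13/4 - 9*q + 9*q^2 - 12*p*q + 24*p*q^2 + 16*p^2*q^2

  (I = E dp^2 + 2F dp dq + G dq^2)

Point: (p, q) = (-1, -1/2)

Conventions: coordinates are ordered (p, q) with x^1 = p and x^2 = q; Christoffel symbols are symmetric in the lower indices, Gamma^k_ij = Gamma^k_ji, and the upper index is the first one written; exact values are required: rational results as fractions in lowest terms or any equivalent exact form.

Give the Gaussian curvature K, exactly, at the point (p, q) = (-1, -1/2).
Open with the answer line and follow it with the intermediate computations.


Answer: K = -64/81

E = 5/4, F = -1/2, G = 2, EG - F^2 = 9/4 at the point
E_p = 0, E_q = -2, F_p = -1, F_q = 3/2, G_p = 4, G_q = 2
E_qq = 12, F_pq = 6, G_pp = 8
Evaluate Brioschi's two determinant matrices M1, M2 and divide by (EG - F^2)^2.
M1 = [[-E_qq/2 + F_pq - G_pp/2, E_p/2, F_p - E_q/2], [F_q - G_p/2, E, F], [G_q/2, F, G]] = [[-4, 0, 0], [-1/2, 5/4, -1/2], [1, -1/2, 2]]; det M1 = -9
M2 = [[0, E_q/2, G_p/2], [E_q/2, E, F], [G_p/2, F, G]] = [[0, -1, 2], [-1, 5/4, -1/2], [2, -1/2, 2]]; det M2 = -5
det M1 - det M2 = -4; K = -4 / (9/4)^2 = -64/81


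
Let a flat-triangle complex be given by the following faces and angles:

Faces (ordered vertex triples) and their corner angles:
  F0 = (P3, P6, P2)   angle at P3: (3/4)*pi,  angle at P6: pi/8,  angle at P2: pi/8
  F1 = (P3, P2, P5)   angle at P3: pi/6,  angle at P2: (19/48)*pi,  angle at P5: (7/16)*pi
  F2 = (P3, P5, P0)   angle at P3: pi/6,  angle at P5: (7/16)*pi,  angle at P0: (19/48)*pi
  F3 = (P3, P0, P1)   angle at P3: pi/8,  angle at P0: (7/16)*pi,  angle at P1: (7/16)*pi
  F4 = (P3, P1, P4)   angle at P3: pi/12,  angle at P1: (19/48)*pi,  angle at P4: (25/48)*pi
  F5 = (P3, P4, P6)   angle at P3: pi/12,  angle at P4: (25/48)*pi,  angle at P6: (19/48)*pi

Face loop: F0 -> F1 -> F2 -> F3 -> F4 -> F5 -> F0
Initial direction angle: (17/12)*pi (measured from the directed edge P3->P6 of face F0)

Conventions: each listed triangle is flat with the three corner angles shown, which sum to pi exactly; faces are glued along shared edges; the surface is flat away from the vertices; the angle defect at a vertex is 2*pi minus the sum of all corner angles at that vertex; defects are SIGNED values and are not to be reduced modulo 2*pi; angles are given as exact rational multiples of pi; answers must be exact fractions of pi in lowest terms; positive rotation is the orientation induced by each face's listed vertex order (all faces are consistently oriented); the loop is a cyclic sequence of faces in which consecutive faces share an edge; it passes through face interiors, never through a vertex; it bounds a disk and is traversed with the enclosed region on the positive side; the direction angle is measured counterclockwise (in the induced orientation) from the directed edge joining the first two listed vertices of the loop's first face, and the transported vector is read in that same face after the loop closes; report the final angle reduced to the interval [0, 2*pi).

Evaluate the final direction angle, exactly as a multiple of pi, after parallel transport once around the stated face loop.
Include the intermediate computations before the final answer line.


enclosed vertex P3: corner angles sum to (11/8)*pi, defect = 2*pi - (11/8)*pi = (5/8)*pi
final direction = starting direction + enclosed defect total, reduced mod 2*pi (induced orientation)
final angle = (17/12)*pi + (5/8)*pi = pi/24 (mod 2*pi)

Answer: final direction angle = pi/24


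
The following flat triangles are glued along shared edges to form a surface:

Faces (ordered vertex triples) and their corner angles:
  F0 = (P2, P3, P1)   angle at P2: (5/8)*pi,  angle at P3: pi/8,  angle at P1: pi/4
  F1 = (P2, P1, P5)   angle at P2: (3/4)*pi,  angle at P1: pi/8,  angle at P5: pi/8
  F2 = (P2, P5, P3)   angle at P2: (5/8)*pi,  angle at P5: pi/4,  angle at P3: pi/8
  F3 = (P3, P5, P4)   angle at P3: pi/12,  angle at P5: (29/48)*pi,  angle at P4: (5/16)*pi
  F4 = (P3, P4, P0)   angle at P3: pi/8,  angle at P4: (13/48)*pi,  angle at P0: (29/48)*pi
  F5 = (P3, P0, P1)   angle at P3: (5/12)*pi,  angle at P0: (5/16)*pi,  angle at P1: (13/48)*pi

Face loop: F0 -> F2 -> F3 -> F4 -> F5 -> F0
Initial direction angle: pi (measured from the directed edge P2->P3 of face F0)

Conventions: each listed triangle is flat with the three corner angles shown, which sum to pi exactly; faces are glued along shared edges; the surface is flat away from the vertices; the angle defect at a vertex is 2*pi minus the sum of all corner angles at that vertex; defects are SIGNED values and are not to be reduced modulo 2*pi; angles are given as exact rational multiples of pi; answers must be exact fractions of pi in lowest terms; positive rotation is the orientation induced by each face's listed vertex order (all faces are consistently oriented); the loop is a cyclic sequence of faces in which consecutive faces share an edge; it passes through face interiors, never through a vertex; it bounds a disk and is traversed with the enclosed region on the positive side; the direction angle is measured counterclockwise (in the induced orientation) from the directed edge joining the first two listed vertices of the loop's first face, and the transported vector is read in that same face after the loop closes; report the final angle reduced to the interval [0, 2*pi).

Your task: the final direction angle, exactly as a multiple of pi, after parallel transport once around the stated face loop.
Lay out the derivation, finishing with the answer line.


enclosed vertex P3: corner angles sum to (7/8)*pi, defect = 2*pi - (7/8)*pi = (9/8)*pi
the final direction is the initial angle plus the enclosed defects, taken mod 2*pi in the induced orientation
final angle = pi + (9/8)*pi = pi/8 (mod 2*pi)

Answer: final direction angle = pi/8


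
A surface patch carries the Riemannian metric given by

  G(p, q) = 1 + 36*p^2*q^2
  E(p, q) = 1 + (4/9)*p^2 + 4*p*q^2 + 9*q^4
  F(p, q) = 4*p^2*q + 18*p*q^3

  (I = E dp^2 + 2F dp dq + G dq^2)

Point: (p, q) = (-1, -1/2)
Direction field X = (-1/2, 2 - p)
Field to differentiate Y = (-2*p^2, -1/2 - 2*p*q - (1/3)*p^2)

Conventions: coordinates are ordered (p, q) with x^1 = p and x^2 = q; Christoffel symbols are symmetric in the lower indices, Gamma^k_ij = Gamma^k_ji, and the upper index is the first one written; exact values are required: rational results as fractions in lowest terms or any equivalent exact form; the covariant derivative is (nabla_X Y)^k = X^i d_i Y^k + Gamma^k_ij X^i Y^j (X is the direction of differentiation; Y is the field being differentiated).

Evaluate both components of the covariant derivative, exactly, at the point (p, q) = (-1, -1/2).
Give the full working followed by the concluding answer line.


E = 145/144, F = 1/4, G = 10 at the point
E_p = 1/9, E_q = -1/2, F_p = 7/4, F_q = -19/2, G_p = -18, G_q = -36
EG - F^2 = 1441/144;  g^inv = (144/1441) * [[10, -1/4], [-1/4, 145/144]]
first-kind symbols [ij,l] = (1/2)(d_i g_jl + d_j g_il - d_l g_ij): [pp,p] = E_p/2 = 1/18, [pp,q] = F_p - E_q/2 = 2, [pq,p] = E_q/2 = -1/4, [pq,q] = G_p/2 = -9, [qq,p] = F_q - G_p/2 = -1/2, [qq,q] = G_q/2 = -18
Gamma^p_ij = (G*[ij,p] - F*[ij,q])/(EG - F^2), Gamma^q_ij = (E*[ij,q] - F*[ij,p])/(EG - F^2)
Gamma_ppp = 8/1441, Gamma_ppq = -36/1441, Gamma_pqq = -72/1441, Gamma_qpp = 288/1441, Gamma_qpq = -1296/1441, Gamma_qqq = -2592/1441
X = (-1/2, 3), Y = (-2, -11/6) at the point

Answer: (nabla_X Y)^p = -2295/1441, (nabla_X Y)^q = 171463/8646


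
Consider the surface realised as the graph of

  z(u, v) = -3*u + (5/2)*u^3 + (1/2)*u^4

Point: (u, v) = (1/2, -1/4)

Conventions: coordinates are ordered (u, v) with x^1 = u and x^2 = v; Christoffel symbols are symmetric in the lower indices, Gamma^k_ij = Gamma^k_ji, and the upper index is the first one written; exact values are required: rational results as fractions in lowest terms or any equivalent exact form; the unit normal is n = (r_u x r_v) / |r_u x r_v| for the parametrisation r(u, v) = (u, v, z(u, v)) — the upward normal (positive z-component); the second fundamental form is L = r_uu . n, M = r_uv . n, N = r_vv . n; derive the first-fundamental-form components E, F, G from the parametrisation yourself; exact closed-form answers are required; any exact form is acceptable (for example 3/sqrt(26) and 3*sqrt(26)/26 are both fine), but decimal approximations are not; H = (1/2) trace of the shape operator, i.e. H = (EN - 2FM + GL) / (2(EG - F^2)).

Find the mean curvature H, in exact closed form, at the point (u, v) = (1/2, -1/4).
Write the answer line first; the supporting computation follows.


Answer: H = 2304*sqrt(113)/12769

z_u = -7/8, z_v = 0, z_uu = 9, z_uv = 0, z_vv = 0
E = 113/64, F = 0, G = 1; answer radicand W^2 = 113/64
unnormalised second-form numerators: l = 9, m = 0, n = 0; L = l/sqrt(113/64), and similarly M = m/sqrt(W^2), N = n/sqrt(W^2)
H = (E*n - 2*F*m + G*l) / (2*(EG - F^2)*sqrt(W^2)); E*n - 2*F*m + G*l = 9, EG - F^2 = 113/64, so H = (288/113)/sqrt(113/64)


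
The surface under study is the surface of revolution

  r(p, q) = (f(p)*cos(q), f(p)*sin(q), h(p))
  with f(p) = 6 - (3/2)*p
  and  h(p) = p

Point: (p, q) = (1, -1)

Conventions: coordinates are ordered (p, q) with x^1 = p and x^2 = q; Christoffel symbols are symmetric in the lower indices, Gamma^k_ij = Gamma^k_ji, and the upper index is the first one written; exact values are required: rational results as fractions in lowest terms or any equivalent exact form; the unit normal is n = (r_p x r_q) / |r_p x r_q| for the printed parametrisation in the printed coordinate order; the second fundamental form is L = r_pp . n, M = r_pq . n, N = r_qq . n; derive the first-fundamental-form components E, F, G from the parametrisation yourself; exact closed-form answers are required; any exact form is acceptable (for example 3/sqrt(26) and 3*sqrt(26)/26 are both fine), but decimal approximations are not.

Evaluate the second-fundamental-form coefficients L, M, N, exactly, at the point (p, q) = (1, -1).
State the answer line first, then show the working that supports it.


Answer: L = 0, M = 0, N = 9*sqrt(13)/13

f = 9/2, f' = -3/2, f'' = 0, h' = 1, h'' = 0
E = 13/4, F = 0, G = 81/4; answer radicand W^2 = 13/4
unnormalised second-form numerators: l = 0, m = 0, n = 9/2; L = l/sqrt(13/4), and similarly M = m/sqrt(W^2), N = n/sqrt(W^2)


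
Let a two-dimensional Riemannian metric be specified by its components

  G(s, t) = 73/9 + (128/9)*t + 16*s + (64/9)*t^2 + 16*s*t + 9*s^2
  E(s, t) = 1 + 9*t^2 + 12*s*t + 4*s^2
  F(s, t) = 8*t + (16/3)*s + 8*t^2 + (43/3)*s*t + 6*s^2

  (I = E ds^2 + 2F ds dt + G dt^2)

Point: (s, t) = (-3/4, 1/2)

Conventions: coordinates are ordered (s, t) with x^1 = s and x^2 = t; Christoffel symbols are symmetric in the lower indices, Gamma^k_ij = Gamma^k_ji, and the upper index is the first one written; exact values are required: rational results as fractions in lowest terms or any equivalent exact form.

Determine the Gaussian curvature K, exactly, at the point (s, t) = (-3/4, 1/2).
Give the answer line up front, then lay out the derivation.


Answer: K = -2816/12675

E = 1, F = 0, G = 65/16, EG - F^2 = 65/16 at the point
E_s = 0, E_t = 0, F_s = 7/2, F_t = 21/4, G_s = 21/2, G_t = 28/3
E_tt = 18, F_st = 43/3, G_ss = 18
K follows from Brioschi's formula, (det M1 - det M2)/(EG - F^2)^2.
M1 = [[-E_tt/2 + F_st - G_ss/2, E_s/2, F_s - E_t/2], [F_t - G_s/2, E, F], [G_t/2, F, G]] = [[-11/3, 0, 7/2], [0, 1, 0], [14/3, 0, 65/16]]; det M1 = -1499/48
M2 = [[0, E_t/2, G_s/2], [E_t/2, E, F], [G_s/2, F, G]] = [[0, 0, 21/4], [0, 1, 0], [21/4, 0, 65/16]]; det M2 = -441/16
det M1 - det M2 = -11/3; K = -11/3 / (65/16)^2 = -2816/12675


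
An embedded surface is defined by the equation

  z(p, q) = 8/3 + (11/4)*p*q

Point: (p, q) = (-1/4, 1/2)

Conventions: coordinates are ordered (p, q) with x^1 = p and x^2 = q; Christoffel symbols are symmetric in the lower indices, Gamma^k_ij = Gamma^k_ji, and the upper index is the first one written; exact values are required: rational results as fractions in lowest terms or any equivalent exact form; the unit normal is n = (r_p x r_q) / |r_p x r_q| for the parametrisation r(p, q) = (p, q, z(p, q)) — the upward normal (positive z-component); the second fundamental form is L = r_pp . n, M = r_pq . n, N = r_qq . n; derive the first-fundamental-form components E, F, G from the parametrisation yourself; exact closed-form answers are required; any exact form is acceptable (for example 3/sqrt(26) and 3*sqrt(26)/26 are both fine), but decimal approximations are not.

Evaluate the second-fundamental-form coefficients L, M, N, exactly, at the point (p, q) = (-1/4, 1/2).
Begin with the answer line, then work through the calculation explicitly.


Answer: L = 0, M = 44*sqrt(861)/861, N = 0

z_p = 11/8, z_q = -11/16, z_pp = 0, z_pq = 11/4, z_qq = 0
E = 185/64, F = -121/128, G = 377/256; answer radicand W^2 = 861/256
unnormalised second-form numerators: l = 0, m = 11/4, n = 0; L = l/sqrt(861/256), and similarly M = m/sqrt(W^2), N = n/sqrt(W^2)


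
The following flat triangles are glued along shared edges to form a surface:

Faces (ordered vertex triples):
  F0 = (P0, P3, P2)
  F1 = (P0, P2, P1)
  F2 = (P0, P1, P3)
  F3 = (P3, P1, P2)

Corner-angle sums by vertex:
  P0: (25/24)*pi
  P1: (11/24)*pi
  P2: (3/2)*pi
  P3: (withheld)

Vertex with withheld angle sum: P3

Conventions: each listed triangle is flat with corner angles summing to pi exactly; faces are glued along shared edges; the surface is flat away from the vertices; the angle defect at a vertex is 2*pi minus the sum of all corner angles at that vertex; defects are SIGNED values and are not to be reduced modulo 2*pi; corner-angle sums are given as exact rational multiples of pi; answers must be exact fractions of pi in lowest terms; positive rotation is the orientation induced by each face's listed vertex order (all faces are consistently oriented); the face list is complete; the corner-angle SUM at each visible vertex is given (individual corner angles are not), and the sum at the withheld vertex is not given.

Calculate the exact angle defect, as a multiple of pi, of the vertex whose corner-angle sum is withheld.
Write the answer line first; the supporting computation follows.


Answer: defect(P3) = pi

V = 4, E = 6, F = 4; chi = V - E + F = 2
Gauss-Bonnet: total defect = 2*pi*chi = 4*pi; visible defects sum to 3*pi


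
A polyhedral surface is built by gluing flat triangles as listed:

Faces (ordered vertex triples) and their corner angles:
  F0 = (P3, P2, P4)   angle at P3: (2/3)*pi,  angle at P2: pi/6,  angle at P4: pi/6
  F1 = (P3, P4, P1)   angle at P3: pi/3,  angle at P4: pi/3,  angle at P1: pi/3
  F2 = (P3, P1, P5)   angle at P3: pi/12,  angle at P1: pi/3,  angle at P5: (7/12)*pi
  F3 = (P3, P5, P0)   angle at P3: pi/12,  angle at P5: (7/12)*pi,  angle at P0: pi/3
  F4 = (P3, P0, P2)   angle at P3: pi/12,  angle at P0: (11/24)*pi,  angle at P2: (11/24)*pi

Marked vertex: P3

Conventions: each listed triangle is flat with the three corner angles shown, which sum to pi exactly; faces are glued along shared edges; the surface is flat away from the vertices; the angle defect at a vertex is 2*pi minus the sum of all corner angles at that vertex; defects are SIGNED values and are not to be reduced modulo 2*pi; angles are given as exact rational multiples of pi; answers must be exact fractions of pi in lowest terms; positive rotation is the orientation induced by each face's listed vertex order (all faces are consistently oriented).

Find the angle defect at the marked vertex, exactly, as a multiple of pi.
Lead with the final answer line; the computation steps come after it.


Answer: defect(P3) = (3/4)*pi

Sum of corner angles at P3: (5/4)*pi
defect = 2*pi - (5/4)*pi


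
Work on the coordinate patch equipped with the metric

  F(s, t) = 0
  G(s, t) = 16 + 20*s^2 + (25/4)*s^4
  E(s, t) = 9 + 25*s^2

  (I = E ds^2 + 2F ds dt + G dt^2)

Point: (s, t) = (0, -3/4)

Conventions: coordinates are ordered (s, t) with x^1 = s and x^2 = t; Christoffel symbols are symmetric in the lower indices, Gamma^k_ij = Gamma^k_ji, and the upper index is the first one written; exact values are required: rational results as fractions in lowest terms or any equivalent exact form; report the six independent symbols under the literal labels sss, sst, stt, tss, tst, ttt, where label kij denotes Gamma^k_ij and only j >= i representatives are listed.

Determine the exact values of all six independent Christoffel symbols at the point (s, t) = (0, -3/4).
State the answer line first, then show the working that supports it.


Answer: Gamma_sss = 0, Gamma_sst = 0, Gamma_stt = 0, Gamma_tss = 0, Gamma_tst = 0, Gamma_ttt = 0

E = 9, F = 0, G = 16 at the point
E_s = 0, E_t = 0, F_s = 0, F_t = 0, G_s = 0, G_t = 0
EG - F^2 = 144;  g^inv = (1/144) * [[16, 0], [0, 9]]
first-kind symbols [ij,l] = (1/2)(d_i g_jl + d_j g_il - d_l g_ij): [ss,s] = E_s/2 = 0, [ss,t] = F_s - E_t/2 = 0, [st,s] = E_t/2 = 0, [st,t] = G_s/2 = 0, [tt,s] = F_t - G_s/2 = 0, [tt,t] = G_t/2 = 0
Gamma^s_ij = (G*[ij,s] - F*[ij,t])/(EG - F^2), Gamma^t_ij = (E*[ij,t] - F*[ij,s])/(EG - F^2)


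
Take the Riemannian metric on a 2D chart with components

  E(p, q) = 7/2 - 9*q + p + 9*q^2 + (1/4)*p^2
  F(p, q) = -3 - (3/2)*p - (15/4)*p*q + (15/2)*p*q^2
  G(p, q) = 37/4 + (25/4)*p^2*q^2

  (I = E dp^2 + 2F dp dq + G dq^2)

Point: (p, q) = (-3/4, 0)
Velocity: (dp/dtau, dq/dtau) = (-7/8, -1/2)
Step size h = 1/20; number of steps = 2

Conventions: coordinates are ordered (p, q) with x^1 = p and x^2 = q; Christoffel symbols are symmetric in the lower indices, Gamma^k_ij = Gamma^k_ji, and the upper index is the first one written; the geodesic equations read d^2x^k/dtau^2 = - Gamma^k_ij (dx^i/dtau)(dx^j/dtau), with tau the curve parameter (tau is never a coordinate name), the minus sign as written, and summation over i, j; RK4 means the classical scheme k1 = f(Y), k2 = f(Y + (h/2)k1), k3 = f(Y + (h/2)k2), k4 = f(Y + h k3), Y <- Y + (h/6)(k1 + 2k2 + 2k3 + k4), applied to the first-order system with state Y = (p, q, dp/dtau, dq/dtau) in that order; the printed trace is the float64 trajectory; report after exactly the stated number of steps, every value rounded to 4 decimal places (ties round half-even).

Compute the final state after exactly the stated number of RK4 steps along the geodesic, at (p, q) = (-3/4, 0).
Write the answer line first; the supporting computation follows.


Answer: p = -0.8328, q = -0.0503, dp/dtau = -0.7849, dq/dtau = -0.5059

f(Y) = (dp/dtau, dq/dtau, -Gamma^p_ij Y'^i Y'^j, -Gamma^q_ij Y'^i Y'^j) with the Gammas evaluated at the stage position; h = 0.050000; intermediate values shown to 6 dp
step 0: p = -0.7500, q = 0.0000, dp/dtau = -0.8750, dq/dtau = -0.5000
step 1:
  k1: at (p, q) = (-0.750000, 0.000000), (dp/dtau, dq/dtau) = (-0.875000, -0.500000); Gamma_ppp = 0.366695, Gamma_ppq = -1.792431, Gamma_pqq = 1.120269, Gamma_qpp = 0.398654, Gamma_qpq = -0.363331, Gamma_qqq = 0.227082; k1 = (-0.875000, -0.500000, 1.007559, -0.044076)
  k2: at (p, q) = (-0.771875, -0.012500), (dp/dtau, dq/dtau) = (-0.849811, -0.501102); Gamma_ppp = 0.363752, Gamma_ppq = -1.767841, Gamma_pqq = 1.161488, Gamma_qpp = 0.415556, Gamma_qpq = -0.359222, Gamma_qqq = 0.230927; k2 = (-0.849811, -0.501102, 0.951295, -0.052149)
  k3: at (p, q) = (-0.771245, -0.012528), (dp/dtau, dq/dtau) = (-0.851218, -0.501304); Gamma_ppp = 0.363938, Gamma_ppq = -1.767777, Gamma_pqq = 1.160552, Gamma_qpp = 0.415672, Gamma_qpq = -0.359400, Gamma_qqq = 0.230859; k3 = (-0.851218, -0.501304, 0.953334, -0.052475)
  k4: at (p, q) = (-0.792561, -0.025065), (dp/dtau, dq/dtau) = (-0.827333, -0.502624); Gamma_ppp = 0.361893, Gamma_ppq = -1.744059, Gamma_pqq = 1.200453, Gamma_qpp = 0.433187, Gamma_qpq = -0.356480, Gamma_qqq = 0.234502; k4 = (-0.827333, -0.502624, 0.899510, -0.059275)
  Y <- Y + (h/6)(k1 + 2k2 + 2k3 + k4): p = -0.7925, q = -0.0251, dp/dtau = -0.8274, dq/dtau = -0.5026
step 2:
  k1: at (p, q) = (-0.792537, -0.025062), (dp/dtau, dq/dtau) = (-0.827364, -0.502605); Gamma_ppp = 0.361899, Gamma_ppq = -1.744065, Gamma_pqq = 1.200415, Gamma_qpp = 0.433185, Gamma_qpq = -0.356486, Gamma_qqq = 0.234499; k1 = (-0.827364, -0.502605, 0.899524, -0.059286)
  k2: at (p, q) = (-0.813221, -0.037627), (dp/dtau, dq/dtau) = (-0.804876, -0.504087); Gamma_ppp = 0.360781, Gamma_ppq = -1.721230, Gamma_pqq = 1.238890, Gamma_qpp = 0.451296, Gamma_qpq = -0.354764, Gamma_qqq = 0.237986; k2 = (-0.804876, -0.504087, 0.848172, -0.064959)
  k3: at (p, q) = (-0.812658, -0.037664), (dp/dtau, dq/dtau) = (-0.806160, -0.504229); Gamma_ppp = 0.360944, Gamma_ppq = -1.721149, Gamma_pqq = 1.238046, Gamma_qpp = 0.451417, Gamma_qpq = -0.354914, Gamma_qqq = 0.237938; k3 = (-0.806160, -0.504229, 0.849912, -0.065331)
  k4: at (p, q) = (-0.832845, -0.050273), (dp/dtau, dq/dtau) = (-0.784868, -0.505872); Gamma_ppp = 0.360728, Gamma_ppq = -1.699168, Gamma_pqq = 1.275305, Gamma_qpp = 0.470126, Gamma_qpq = -0.354344, Gamma_qqq = 0.241352; k4 = (-0.784868, -0.505872, 0.800711, -0.069990)
  Y <- Y + (h/6)(k1 + 2k2 + 2k3 + k4): p = -0.8328, q = -0.0503, dp/dtau = -0.7849, dq/dtau = -0.5059
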